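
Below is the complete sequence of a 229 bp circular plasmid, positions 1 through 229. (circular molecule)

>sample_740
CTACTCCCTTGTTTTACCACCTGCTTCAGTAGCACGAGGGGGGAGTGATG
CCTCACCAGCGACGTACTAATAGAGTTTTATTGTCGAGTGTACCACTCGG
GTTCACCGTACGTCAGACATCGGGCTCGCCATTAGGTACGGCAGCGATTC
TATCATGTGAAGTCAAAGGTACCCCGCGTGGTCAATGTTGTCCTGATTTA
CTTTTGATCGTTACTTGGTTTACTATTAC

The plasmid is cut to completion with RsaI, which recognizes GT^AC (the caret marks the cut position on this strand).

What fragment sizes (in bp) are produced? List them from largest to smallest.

RsaI sites (GTAC) start at positions 64, 90, 108, 136, 169.
RsaI cuts after base 2 of each site, so after positions 65, 91, 109, 137, 170.
Circular molecule, 5 cuts → 5 fragments:
  66–91 → 26 bp
  92–109 → 18 bp
  110–137 → 28 bp
  138–170 → 33 bp
  171–229 then 1–65 → 59 + 65 = 124 bp
Sorted largest to smallest: 124, 33, 28, 26, 18 bp.

124, 33, 28, 26, 18 bp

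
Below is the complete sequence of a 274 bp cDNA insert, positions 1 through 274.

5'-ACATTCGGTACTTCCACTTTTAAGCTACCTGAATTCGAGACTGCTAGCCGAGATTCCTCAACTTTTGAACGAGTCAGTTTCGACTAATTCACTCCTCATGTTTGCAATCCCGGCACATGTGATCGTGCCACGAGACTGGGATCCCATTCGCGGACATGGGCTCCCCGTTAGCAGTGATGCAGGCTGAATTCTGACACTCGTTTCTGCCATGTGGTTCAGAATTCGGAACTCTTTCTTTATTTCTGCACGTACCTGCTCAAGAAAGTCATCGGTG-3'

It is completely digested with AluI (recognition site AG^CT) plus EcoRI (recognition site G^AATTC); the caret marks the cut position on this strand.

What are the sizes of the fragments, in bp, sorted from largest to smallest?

155, 55, 33, 24, 7 bp

The AluI site (AGCT) starts at position 23.
AluI cuts after base 2 of each site, so after position 24.
EcoRI sites (GAATTC) start at positions 31, 186, 219.
EcoRI cuts after the first base of each site, so after positions 31, 186, 219.
Combined cut positions: 24, 31, 186, 219.
Linear molecule, 4 cuts → 5 fragments:
  1–24 → 24 bp
  25–31 → 7 bp
  32–186 → 155 bp
  187–219 → 33 bp
  220–274 → 55 bp
Sorted largest to smallest: 155, 55, 33, 24, 7 bp.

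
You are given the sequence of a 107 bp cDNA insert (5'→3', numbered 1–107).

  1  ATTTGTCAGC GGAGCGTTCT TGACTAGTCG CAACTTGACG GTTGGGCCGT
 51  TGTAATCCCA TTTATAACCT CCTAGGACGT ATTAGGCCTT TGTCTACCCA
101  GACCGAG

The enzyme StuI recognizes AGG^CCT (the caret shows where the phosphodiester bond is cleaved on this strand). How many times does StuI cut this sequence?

1

AGGCCT occurs starting at position 84.
StuI cuts at 1 site.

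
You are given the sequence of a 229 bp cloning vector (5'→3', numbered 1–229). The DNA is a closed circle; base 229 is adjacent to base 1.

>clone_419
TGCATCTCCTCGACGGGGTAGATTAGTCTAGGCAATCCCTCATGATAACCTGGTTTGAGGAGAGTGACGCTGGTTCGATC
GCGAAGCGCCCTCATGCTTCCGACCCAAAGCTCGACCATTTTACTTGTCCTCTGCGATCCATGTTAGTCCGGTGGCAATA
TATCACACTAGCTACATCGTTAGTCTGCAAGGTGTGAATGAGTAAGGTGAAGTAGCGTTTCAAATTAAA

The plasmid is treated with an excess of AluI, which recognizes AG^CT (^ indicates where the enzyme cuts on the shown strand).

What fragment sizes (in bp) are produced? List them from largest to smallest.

AluI sites (AGCT) start at positions 109, 170.
AluI cuts after base 2 of each site, so after positions 110, 171.
Circular molecule, 2 cuts → 2 fragments:
  111–171 → 61 bp
  172–229 then 1–110 → 58 + 110 = 168 bp
Sorted largest to smallest: 168, 61 bp.

168, 61 bp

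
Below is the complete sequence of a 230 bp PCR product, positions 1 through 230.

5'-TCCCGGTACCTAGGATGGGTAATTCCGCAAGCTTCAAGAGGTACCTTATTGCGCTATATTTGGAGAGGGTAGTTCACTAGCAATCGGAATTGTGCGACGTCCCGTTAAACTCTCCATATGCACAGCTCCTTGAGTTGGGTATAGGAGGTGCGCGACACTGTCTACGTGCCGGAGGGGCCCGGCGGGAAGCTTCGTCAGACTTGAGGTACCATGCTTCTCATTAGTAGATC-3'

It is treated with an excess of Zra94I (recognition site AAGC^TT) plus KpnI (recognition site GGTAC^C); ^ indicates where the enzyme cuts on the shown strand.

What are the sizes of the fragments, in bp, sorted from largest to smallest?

Zra94I sites (AAGCTT) start at positions 29, 187.
Zra94I cuts after base 4 of each site, so after positions 32, 190.
KpnI sites (GGTACC) start at positions 5, 40, 205.
KpnI cuts after base 5 of each site (before the last base), so after positions 9, 44, 209.
Combined cut positions: 9, 32, 44, 190, 209.
Linear molecule, 5 cuts → 6 fragments:
  1–9 → 9 bp
  10–32 → 23 bp
  33–44 → 12 bp
  45–190 → 146 bp
  191–209 → 19 bp
  210–230 → 21 bp
Sorted largest to smallest: 146, 23, 21, 19, 12, 9 bp.

146, 23, 21, 19, 12, 9 bp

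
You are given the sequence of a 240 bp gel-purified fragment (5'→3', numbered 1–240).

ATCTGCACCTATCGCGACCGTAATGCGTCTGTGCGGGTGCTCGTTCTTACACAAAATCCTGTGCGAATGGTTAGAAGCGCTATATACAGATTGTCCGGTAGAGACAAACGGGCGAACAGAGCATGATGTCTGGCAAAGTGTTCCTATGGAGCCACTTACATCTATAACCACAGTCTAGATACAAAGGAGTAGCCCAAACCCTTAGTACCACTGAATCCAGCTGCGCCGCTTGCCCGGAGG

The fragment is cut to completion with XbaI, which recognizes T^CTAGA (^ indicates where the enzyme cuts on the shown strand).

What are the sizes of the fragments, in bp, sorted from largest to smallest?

174, 66 bp

The XbaI site (TCTAGA) starts at position 174.
XbaI cuts after the first base of each site, so after position 174.
Linear molecule, 1 cut → 2 fragments:
  1–174 → 174 bp
  175–240 → 66 bp
Sorted largest to smallest: 174, 66 bp.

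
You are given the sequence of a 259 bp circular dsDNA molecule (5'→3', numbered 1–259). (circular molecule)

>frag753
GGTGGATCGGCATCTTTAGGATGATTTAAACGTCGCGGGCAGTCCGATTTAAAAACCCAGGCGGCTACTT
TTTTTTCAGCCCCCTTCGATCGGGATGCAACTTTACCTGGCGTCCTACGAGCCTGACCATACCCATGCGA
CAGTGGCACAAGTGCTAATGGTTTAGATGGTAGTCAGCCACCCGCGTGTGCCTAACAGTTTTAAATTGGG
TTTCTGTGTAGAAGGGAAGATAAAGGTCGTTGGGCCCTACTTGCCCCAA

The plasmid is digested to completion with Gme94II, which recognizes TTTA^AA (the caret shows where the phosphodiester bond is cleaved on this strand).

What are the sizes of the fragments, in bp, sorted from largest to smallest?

Gme94II sites (TTTAAA) start at positions 25, 48, 200.
Gme94II cuts after base 4 of each site, so after positions 28, 51, 203.
Circular molecule, 3 cuts → 3 fragments:
  29–51 → 23 bp
  52–203 → 152 bp
  204–259 then 1–28 → 56 + 28 = 84 bp
Sorted largest to smallest: 152, 84, 23 bp.

152, 84, 23 bp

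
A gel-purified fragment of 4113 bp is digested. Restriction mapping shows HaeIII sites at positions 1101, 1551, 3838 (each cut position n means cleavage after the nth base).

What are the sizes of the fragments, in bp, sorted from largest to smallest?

2287, 1101, 450, 275 bp

Linear molecule, 3 cuts → 4 fragments:
  1101 − 0 = 1101 bp
  1551 − 1101 = 450 bp
  3838 − 1551 = 2287 bp
  4113 − 3838 = 275 bp
Sorted largest to smallest: 2287, 1101, 450, 275 bp.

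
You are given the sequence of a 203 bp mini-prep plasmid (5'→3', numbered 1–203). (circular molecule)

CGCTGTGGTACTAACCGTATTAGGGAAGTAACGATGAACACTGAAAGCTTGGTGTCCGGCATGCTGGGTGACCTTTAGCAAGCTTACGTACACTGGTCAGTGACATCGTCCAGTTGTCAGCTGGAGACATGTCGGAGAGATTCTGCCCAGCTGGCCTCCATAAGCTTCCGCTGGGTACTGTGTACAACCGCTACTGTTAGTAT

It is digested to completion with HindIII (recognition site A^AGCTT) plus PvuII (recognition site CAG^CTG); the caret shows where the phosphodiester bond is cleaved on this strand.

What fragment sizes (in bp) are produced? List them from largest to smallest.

HindIII sites (AAGCTT) start at positions 45, 80, 162.
HindIII cuts after the first base of each site, so after positions 45, 80, 162.
PvuII sites (CAGCTG) start at positions 118, 148.
PvuII cuts after base 3 of each site, so after positions 120, 150.
Combined cut positions: 45, 80, 120, 150, 162.
Circular molecule, 5 cuts → 5 fragments:
  46–80 → 35 bp
  81–120 → 40 bp
  121–150 → 30 bp
  151–162 → 12 bp
  163–203 then 1–45 → 41 + 45 = 86 bp
Sorted largest to smallest: 86, 40, 35, 30, 12 bp.

86, 40, 35, 30, 12 bp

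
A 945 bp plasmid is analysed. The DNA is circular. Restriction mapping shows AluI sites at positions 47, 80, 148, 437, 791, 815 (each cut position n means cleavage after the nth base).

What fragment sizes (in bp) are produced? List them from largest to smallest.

354, 289, 177, 68, 33, 24 bp

Circular molecule, 6 cuts → 6 fragments:
  80 − 47 = 33 bp
  148 − 80 = 68 bp
  437 − 148 = 289 bp
  791 − 437 = 354 bp
  815 − 791 = 24 bp
  wrap: 945 − 815 + 47 = 177 bp
Sorted largest to smallest: 354, 289, 177, 68, 33, 24 bp.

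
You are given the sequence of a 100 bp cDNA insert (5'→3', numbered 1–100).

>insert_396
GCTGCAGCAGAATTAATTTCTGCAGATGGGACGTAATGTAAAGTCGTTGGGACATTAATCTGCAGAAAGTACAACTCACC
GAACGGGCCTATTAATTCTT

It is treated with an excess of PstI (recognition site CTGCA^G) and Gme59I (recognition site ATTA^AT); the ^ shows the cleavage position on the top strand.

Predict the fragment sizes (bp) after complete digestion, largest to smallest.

33, 30, 9, 9, 7, 6, 6 bp

PstI sites (CTGCAG) start at positions 2, 20, 60.
PstI cuts after base 5 of each site (before the last base), so after positions 6, 24, 64.
Gme59I sites (ATTAAT) start at positions 12, 54, 91.
Gme59I cuts after base 4 of each site, so after positions 15, 57, 94.
Combined cut positions: 6, 15, 24, 57, 64, 94.
Linear molecule, 6 cuts → 7 fragments:
  1–6 → 6 bp
  7–15 → 9 bp
  16–24 → 9 bp
  25–57 → 33 bp
  58–64 → 7 bp
  65–94 → 30 bp
  95–100 → 6 bp
Sorted largest to smallest: 33, 30, 9, 9, 7, 6, 6 bp.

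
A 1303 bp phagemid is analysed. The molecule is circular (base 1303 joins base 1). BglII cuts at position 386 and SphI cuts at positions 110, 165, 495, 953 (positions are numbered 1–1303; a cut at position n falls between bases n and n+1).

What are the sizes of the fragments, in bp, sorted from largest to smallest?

Combined cut positions (sorted): 110, 165, 386, 495, 953.
Circular molecule, 5 cuts → 5 fragments:
  165 − 110 = 55 bp
  386 − 165 = 221 bp
  495 − 386 = 109 bp
  953 − 495 = 458 bp
  wrap: 1303 − 953 + 110 = 460 bp
Sorted largest to smallest: 460, 458, 221, 109, 55 bp.

460, 458, 221, 109, 55 bp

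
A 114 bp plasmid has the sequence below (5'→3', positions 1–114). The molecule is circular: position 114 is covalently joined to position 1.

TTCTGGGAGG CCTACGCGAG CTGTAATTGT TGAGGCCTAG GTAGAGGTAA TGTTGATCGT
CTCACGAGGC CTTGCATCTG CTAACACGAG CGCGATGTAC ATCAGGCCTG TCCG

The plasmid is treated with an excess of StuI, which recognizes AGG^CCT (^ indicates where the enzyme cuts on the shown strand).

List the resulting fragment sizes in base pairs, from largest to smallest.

StuI sites (AGGCCT) start at positions 8, 33, 67, 104.
StuI cuts after base 3 of each site, so after positions 10, 35, 69, 106.
Circular molecule, 4 cuts → 4 fragments:
  11–35 → 25 bp
  36–69 → 34 bp
  70–106 → 37 bp
  107–114 then 1–10 → 8 + 10 = 18 bp
Sorted largest to smallest: 37, 34, 25, 18 bp.

37, 34, 25, 18 bp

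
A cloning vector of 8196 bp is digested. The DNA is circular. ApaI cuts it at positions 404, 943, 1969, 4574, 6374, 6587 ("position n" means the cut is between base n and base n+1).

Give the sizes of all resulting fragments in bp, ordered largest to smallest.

Circular molecule, 6 cuts → 6 fragments:
  943 − 404 = 539 bp
  1969 − 943 = 1026 bp
  4574 − 1969 = 2605 bp
  6374 − 4574 = 1800 bp
  6587 − 6374 = 213 bp
  wrap: 8196 − 6587 + 404 = 2013 bp
Sorted largest to smallest: 2605, 2013, 1800, 1026, 539, 213 bp.

2605, 2013, 1800, 1026, 539, 213 bp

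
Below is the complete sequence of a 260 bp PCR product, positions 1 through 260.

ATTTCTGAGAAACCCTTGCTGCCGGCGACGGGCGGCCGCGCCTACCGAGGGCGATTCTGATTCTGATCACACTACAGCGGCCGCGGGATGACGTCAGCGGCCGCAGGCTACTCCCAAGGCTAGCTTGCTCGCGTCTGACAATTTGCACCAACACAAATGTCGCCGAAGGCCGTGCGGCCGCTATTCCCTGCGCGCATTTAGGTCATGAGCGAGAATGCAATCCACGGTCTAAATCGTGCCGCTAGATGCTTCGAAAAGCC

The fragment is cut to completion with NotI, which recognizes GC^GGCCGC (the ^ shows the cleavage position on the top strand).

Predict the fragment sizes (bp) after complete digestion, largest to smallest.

NotI sites (GCGGCCGC) start at positions 32, 77, 97, 174.
NotI cuts after base 2 of each site, so after positions 33, 78, 98, 175.
Linear molecule, 4 cuts → 5 fragments:
  1–33 → 33 bp
  34–78 → 45 bp
  79–98 → 20 bp
  99–175 → 77 bp
  176–260 → 85 bp
Sorted largest to smallest: 85, 77, 45, 33, 20 bp.

85, 77, 45, 33, 20 bp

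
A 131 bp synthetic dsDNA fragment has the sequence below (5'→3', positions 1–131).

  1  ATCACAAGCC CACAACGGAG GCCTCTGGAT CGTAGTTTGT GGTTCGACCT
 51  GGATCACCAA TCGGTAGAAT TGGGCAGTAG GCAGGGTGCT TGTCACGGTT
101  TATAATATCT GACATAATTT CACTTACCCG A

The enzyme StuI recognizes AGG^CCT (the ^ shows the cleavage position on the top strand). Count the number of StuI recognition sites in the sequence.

AGGCCT occurs starting at position 19.
StuI cuts at 1 site.

1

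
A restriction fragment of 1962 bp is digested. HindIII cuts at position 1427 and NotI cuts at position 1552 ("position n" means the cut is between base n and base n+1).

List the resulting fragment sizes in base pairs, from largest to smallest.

1427, 410, 125 bp

Combined cut positions (sorted): 1427, 1552.
Linear molecule, 2 cuts → 3 fragments:
  1427 − 0 = 1427 bp
  1552 − 1427 = 125 bp
  1962 − 1552 = 410 bp
Sorted largest to smallest: 1427, 410, 125 bp.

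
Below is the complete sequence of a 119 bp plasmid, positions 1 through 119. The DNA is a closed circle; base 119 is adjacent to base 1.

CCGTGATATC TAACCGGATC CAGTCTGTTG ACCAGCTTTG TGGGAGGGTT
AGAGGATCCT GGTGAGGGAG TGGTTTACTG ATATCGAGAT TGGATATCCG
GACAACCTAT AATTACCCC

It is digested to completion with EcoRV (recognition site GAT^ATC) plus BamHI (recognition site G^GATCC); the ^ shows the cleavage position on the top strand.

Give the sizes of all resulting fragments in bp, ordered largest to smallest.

EcoRV sites (GATATC) start at positions 5, 80, 93.
EcoRV cuts after base 3 of each site, so after positions 7, 82, 95.
BamHI sites (GGATCC) start at positions 16, 54.
BamHI cuts after the first base of each site, so after positions 16, 54.
Combined cut positions: 7, 16, 54, 82, 95.
Circular molecule, 5 cuts → 5 fragments:
  8–16 → 9 bp
  17–54 → 38 bp
  55–82 → 28 bp
  83–95 → 13 bp
  96–119 then 1–7 → 24 + 7 = 31 bp
Sorted largest to smallest: 38, 31, 28, 13, 9 bp.

38, 31, 28, 13, 9 bp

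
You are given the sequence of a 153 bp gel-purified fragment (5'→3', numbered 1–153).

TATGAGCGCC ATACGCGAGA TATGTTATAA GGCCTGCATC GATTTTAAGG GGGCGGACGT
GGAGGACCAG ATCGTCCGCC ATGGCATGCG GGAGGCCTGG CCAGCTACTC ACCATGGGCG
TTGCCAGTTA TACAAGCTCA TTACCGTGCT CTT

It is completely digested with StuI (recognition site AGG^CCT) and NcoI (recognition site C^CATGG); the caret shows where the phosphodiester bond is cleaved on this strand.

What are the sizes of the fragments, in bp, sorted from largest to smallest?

47, 41, 32, 17, 16 bp

StuI sites (AGGCCT) start at positions 30, 93.
StuI cuts after base 3 of each site, so after positions 32, 95.
NcoI sites (CCATGG) start at positions 79, 112.
NcoI cuts after the first base of each site, so after positions 79, 112.
Combined cut positions: 32, 79, 95, 112.
Linear molecule, 4 cuts → 5 fragments:
  1–32 → 32 bp
  33–79 → 47 bp
  80–95 → 16 bp
  96–112 → 17 bp
  113–153 → 41 bp
Sorted largest to smallest: 47, 41, 32, 17, 16 bp.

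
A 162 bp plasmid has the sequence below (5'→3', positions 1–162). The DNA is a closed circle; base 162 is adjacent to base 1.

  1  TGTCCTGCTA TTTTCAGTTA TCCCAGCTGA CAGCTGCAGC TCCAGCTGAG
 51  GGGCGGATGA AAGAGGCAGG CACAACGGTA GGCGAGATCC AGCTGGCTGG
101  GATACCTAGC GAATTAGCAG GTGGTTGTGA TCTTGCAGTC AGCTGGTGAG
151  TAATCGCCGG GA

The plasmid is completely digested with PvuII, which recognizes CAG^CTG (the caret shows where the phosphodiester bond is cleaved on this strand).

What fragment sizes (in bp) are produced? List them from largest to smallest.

50, 47, 46, 12, 7 bp

PvuII sites (CAGCTG) start at positions 24, 31, 43, 90, 140.
PvuII cuts after base 3 of each site, so after positions 26, 33, 45, 92, 142.
Circular molecule, 5 cuts → 5 fragments:
  27–33 → 7 bp
  34–45 → 12 bp
  46–92 → 47 bp
  93–142 → 50 bp
  143–162 then 1–26 → 20 + 26 = 46 bp
Sorted largest to smallest: 50, 47, 46, 12, 7 bp.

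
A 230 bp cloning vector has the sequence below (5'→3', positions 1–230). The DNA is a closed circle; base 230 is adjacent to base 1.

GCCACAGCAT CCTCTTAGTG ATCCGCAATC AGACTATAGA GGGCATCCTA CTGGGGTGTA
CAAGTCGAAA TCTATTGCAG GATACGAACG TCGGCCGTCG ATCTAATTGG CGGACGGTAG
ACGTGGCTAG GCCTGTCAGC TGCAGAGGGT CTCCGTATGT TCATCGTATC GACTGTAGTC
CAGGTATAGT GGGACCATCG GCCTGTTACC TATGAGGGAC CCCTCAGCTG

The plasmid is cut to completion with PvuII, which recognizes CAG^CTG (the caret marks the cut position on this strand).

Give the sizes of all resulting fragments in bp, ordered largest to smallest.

142, 88 bp

PvuII sites (CAGCTG) start at positions 137, 225.
PvuII cuts after base 3 of each site, so after positions 139, 227.
Circular molecule, 2 cuts → 2 fragments:
  140–227 → 88 bp
  228–230 then 1–139 → 3 + 139 = 142 bp
Sorted largest to smallest: 142, 88 bp.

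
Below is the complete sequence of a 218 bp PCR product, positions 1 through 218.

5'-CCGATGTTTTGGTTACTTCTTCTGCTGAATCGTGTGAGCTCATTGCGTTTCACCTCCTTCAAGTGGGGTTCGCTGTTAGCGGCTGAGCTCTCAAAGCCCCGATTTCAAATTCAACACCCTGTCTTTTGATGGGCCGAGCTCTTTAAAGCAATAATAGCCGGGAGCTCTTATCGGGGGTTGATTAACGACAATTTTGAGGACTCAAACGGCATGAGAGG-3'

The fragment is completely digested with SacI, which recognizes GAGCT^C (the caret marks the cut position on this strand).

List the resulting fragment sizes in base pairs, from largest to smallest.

52, 51, 49, 40, 26 bp

SacI sites (GAGCTC) start at positions 36, 85, 136, 162.
SacI cuts after base 5 of each site (before the last base), so after positions 40, 89, 140, 166.
Linear molecule, 4 cuts → 5 fragments:
  1–40 → 40 bp
  41–89 → 49 bp
  90–140 → 51 bp
  141–166 → 26 bp
  167–218 → 52 bp
Sorted largest to smallest: 52, 51, 49, 40, 26 bp.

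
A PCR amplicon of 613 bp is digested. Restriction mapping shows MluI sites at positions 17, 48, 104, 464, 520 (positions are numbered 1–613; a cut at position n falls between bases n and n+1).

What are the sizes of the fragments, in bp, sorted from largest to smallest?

Linear molecule, 5 cuts → 6 fragments:
  17 − 0 = 17 bp
  48 − 17 = 31 bp
  104 − 48 = 56 bp
  464 − 104 = 360 bp
  520 − 464 = 56 bp
  613 − 520 = 93 bp
Sorted largest to smallest: 360, 93, 56, 56, 31, 17 bp.

360, 93, 56, 56, 31, 17 bp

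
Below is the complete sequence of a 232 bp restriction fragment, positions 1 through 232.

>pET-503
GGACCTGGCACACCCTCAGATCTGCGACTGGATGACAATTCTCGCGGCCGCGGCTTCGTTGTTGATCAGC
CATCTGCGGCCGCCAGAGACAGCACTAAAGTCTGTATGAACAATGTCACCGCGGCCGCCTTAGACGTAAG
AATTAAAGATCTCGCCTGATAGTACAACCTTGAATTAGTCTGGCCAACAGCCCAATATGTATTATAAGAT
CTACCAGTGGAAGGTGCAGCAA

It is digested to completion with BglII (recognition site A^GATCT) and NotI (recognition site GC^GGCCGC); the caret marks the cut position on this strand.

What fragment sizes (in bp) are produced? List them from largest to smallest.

BglII sites (AGATCT) start at positions 18, 147, 207.
BglII cuts after the first base of each site, so after positions 18, 147, 207.
NotI sites (GCGGCCGC) start at positions 44, 76, 121.
NotI cuts after base 2 of each site, so after positions 45, 77, 122.
Combined cut positions: 18, 45, 77, 122, 147, 207.
Linear molecule, 6 cuts → 7 fragments:
  1–18 → 18 bp
  19–45 → 27 bp
  46–77 → 32 bp
  78–122 → 45 bp
  123–147 → 25 bp
  148–207 → 60 bp
  208–232 → 25 bp
Sorted largest to smallest: 60, 45, 32, 27, 25, 25, 18 bp.

60, 45, 32, 27, 25, 25, 18 bp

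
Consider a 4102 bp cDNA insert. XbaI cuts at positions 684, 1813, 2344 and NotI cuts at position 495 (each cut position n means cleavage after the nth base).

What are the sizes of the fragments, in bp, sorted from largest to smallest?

Combined cut positions (sorted): 495, 684, 1813, 2344.
Linear molecule, 4 cuts → 5 fragments:
  495 − 0 = 495 bp
  684 − 495 = 189 bp
  1813 − 684 = 1129 bp
  2344 − 1813 = 531 bp
  4102 − 2344 = 1758 bp
Sorted largest to smallest: 1758, 1129, 531, 495, 189 bp.

1758, 1129, 531, 495, 189 bp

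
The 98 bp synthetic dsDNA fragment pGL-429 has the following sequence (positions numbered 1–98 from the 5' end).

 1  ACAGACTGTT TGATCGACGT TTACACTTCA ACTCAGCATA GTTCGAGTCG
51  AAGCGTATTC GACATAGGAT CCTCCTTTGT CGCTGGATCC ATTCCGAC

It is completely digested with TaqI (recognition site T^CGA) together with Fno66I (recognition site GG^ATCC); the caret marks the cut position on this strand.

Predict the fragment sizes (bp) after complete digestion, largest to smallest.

TaqI sites (TCGA) start at positions 14, 43, 48, 59.
TaqI cuts after the first base of each site, so after positions 14, 43, 48, 59.
Fno66I sites (GGATCC) start at positions 67, 85.
Fno66I cuts after base 2 of each site, so after positions 68, 86.
Combined cut positions: 14, 43, 48, 59, 68, 86.
Linear molecule, 6 cuts → 7 fragments:
  1–14 → 14 bp
  15–43 → 29 bp
  44–48 → 5 bp
  49–59 → 11 bp
  60–68 → 9 bp
  69–86 → 18 bp
  87–98 → 12 bp
Sorted largest to smallest: 29, 18, 14, 12, 11, 9, 5 bp.

29, 18, 14, 12, 11, 9, 5 bp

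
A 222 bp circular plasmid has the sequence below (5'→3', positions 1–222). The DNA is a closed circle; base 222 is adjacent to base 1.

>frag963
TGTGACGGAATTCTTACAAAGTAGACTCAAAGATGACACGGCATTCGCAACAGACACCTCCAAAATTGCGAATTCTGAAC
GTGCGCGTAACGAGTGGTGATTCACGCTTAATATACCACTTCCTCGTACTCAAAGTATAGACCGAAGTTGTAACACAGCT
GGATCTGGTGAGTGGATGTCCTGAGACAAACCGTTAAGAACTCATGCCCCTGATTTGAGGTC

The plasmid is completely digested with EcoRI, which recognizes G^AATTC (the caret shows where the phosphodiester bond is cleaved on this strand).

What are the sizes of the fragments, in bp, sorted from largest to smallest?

EcoRI sites (GAATTC) start at positions 8, 70.
EcoRI cuts after the first base of each site, so after positions 8, 70.
Circular molecule, 2 cuts → 2 fragments:
  9–70 → 62 bp
  71–222 then 1–8 → 152 + 8 = 160 bp
Sorted largest to smallest: 160, 62 bp.

160, 62 bp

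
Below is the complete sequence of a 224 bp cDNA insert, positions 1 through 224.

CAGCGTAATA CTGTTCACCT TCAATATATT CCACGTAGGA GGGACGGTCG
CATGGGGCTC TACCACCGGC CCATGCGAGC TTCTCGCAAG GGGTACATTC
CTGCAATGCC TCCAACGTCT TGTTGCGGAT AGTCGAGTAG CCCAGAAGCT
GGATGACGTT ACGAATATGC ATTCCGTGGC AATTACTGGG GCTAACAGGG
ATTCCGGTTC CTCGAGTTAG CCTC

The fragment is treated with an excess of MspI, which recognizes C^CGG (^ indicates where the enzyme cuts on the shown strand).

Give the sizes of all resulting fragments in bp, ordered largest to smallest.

MspI sites (CCGG) start at positions 66, 204.
MspI cuts after the first base of each site, so after positions 66, 204.
Linear molecule, 2 cuts → 3 fragments:
  1–66 → 66 bp
  67–204 → 138 bp
  205–224 → 20 bp
Sorted largest to smallest: 138, 66, 20 bp.

138, 66, 20 bp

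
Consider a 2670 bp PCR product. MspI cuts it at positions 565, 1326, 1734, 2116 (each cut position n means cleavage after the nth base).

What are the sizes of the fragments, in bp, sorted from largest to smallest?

Linear molecule, 4 cuts → 5 fragments:
  565 − 0 = 565 bp
  1326 − 565 = 761 bp
  1734 − 1326 = 408 bp
  2116 − 1734 = 382 bp
  2670 − 2116 = 554 bp
Sorted largest to smallest: 761, 565, 554, 408, 382 bp.

761, 565, 554, 408, 382 bp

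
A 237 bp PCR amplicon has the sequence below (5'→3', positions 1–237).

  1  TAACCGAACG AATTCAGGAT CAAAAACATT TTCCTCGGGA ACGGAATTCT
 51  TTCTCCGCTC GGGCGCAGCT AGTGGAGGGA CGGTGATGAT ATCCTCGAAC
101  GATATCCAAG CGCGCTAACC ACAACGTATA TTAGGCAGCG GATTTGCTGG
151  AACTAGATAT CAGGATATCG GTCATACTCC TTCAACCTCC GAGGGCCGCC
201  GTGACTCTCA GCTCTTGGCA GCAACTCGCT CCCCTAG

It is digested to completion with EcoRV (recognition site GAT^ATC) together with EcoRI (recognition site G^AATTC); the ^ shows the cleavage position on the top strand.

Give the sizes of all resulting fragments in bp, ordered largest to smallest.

71, 55, 46, 34, 13, 10, 8 bp

EcoRV sites (GATATC) start at positions 88, 101, 156, 164.
EcoRV cuts after base 3 of each site, so after positions 90, 103, 158, 166.
EcoRI sites (GAATTC) start at positions 10, 44.
EcoRI cuts after the first base of each site, so after positions 10, 44.
Combined cut positions: 10, 44, 90, 103, 158, 166.
Linear molecule, 6 cuts → 7 fragments:
  1–10 → 10 bp
  11–44 → 34 bp
  45–90 → 46 bp
  91–103 → 13 bp
  104–158 → 55 bp
  159–166 → 8 bp
  167–237 → 71 bp
Sorted largest to smallest: 71, 55, 46, 34, 13, 10, 8 bp.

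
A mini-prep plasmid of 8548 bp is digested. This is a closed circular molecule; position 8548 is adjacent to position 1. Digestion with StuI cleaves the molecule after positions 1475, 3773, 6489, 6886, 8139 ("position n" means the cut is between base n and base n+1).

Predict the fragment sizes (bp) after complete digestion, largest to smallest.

Circular molecule, 5 cuts → 5 fragments:
  3773 − 1475 = 2298 bp
  6489 − 3773 = 2716 bp
  6886 − 6489 = 397 bp
  8139 − 6886 = 1253 bp
  wrap: 8548 − 8139 + 1475 = 1884 bp
Sorted largest to smallest: 2716, 2298, 1884, 1253, 397 bp.

2716, 2298, 1884, 1253, 397 bp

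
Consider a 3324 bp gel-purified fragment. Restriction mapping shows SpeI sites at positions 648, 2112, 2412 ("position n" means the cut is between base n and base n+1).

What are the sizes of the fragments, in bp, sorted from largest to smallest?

Linear molecule, 3 cuts → 4 fragments:
  648 − 0 = 648 bp
  2112 − 648 = 1464 bp
  2412 − 2112 = 300 bp
  3324 − 2412 = 912 bp
Sorted largest to smallest: 1464, 912, 648, 300 bp.

1464, 912, 648, 300 bp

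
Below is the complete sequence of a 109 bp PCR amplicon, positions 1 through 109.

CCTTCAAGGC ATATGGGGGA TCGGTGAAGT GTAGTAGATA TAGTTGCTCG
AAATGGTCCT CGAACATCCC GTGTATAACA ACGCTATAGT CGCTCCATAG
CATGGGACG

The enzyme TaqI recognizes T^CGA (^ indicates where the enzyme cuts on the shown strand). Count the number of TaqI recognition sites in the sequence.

2

TCGA occurs starting at positions 48, 60.
TaqI cuts at 2 sites.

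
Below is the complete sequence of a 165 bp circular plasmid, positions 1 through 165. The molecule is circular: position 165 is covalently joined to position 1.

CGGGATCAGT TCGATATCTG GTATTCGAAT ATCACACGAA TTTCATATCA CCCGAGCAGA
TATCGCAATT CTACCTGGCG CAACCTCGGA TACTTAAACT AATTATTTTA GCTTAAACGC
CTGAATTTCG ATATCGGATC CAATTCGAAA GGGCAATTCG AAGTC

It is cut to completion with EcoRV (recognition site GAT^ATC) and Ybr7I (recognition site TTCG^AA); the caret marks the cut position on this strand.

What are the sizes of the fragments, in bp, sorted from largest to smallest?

EcoRV sites (GATATC) start at positions 13, 59, 130.
EcoRV cuts after base 3 of each site, so after positions 15, 61, 132.
Ybr7I sites (TTCGAA) start at positions 24, 144, 157.
Ybr7I cuts after base 4 of each site, so after positions 27, 147, 160.
Combined cut positions: 15, 27, 61, 132, 147, 160.
Circular molecule, 6 cuts → 6 fragments:
  16–27 → 12 bp
  28–61 → 34 bp
  62–132 → 71 bp
  133–147 → 15 bp
  148–160 → 13 bp
  161–165 then 1–15 → 5 + 15 = 20 bp
Sorted largest to smallest: 71, 34, 20, 15, 13, 12 bp.

71, 34, 20, 15, 13, 12 bp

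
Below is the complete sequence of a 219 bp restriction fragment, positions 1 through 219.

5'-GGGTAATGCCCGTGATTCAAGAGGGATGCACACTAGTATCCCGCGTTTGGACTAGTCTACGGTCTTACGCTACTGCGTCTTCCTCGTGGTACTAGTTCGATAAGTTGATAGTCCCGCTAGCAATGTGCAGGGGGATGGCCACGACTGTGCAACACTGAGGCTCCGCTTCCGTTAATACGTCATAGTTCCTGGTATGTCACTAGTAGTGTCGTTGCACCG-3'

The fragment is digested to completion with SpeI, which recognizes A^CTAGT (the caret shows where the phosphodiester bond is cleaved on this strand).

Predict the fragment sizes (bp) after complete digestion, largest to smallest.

108, 40, 32, 20, 19 bp

SpeI sites (ACTAGT) start at positions 32, 51, 91, 199.
SpeI cuts after the first base of each site, so after positions 32, 51, 91, 199.
Linear molecule, 4 cuts → 5 fragments:
  1–32 → 32 bp
  33–51 → 19 bp
  52–91 → 40 bp
  92–199 → 108 bp
  200–219 → 20 bp
Sorted largest to smallest: 108, 40, 32, 20, 19 bp.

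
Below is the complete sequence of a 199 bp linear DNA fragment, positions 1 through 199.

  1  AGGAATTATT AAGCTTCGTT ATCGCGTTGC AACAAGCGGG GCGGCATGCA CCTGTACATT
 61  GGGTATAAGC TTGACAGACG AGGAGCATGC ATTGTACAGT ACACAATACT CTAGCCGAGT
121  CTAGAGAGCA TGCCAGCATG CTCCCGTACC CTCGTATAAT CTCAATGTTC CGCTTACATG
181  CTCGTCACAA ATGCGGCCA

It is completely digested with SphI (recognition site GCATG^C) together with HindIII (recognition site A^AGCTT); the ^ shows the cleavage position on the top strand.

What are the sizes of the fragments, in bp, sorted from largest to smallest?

SphI sites (GCATGC) start at positions 44, 85, 128, 136.
SphI cuts after base 5 of each site (before the last base), so after positions 48, 89, 132, 140.
HindIII sites (AAGCTT) start at positions 11, 67.
HindIII cuts after the first base of each site, so after positions 11, 67.
Combined cut positions: 11, 48, 67, 89, 132, 140.
Linear molecule, 6 cuts → 7 fragments:
  1–11 → 11 bp
  12–48 → 37 bp
  49–67 → 19 bp
  68–89 → 22 bp
  90–132 → 43 bp
  133–140 → 8 bp
  141–199 → 59 bp
Sorted largest to smallest: 59, 43, 37, 22, 19, 11, 8 bp.

59, 43, 37, 22, 19, 11, 8 bp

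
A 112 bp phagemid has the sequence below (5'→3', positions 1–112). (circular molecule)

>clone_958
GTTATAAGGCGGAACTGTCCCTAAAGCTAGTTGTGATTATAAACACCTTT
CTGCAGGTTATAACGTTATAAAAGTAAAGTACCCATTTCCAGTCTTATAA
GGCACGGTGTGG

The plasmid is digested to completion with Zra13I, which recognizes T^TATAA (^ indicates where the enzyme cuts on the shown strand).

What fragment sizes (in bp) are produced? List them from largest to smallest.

Zra13I sites (TTATAA) start at positions 2, 37, 58, 66, 95.
Zra13I cuts after the first base of each site, so after positions 2, 37, 58, 66, 95.
Circular molecule, 5 cuts → 5 fragments:
  3–37 → 35 bp
  38–58 → 21 bp
  59–66 → 8 bp
  67–95 → 29 bp
  96–112 then 1–2 → 17 + 2 = 19 bp
Sorted largest to smallest: 35, 29, 21, 19, 8 bp.

35, 29, 21, 19, 8 bp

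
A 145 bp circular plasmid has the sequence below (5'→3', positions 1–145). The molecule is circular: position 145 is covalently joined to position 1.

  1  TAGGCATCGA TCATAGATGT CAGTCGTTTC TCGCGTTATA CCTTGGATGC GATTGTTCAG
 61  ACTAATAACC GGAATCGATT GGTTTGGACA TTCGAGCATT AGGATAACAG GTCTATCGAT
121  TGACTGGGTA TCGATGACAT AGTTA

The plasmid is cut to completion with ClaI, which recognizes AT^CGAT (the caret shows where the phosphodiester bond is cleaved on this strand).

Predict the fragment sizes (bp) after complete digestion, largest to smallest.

ClaI sites (ATCGAT) start at positions 6, 74, 115, 130.
ClaI cuts after base 2 of each site, so after positions 7, 75, 116, 131.
Circular molecule, 4 cuts → 4 fragments:
  8–75 → 68 bp
  76–116 → 41 bp
  117–131 → 15 bp
  132–145 then 1–7 → 14 + 7 = 21 bp
Sorted largest to smallest: 68, 41, 21, 15 bp.

68, 41, 21, 15 bp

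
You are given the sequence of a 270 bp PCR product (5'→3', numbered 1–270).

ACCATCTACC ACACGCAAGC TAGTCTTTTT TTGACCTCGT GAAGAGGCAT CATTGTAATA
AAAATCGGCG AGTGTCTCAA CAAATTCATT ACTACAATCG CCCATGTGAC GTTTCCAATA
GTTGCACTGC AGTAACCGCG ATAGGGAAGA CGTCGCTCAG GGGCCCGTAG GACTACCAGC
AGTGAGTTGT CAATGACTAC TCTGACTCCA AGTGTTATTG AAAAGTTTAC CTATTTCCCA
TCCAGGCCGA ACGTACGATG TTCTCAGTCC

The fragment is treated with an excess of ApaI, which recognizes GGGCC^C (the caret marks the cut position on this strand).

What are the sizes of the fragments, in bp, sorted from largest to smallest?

165, 105 bp

The ApaI site (GGGCCC) starts at position 161.
ApaI cuts after base 5 of each site (before the last base), so after position 165.
Linear molecule, 1 cut → 2 fragments:
  1–165 → 165 bp
  166–270 → 105 bp
Sorted largest to smallest: 165, 105 bp.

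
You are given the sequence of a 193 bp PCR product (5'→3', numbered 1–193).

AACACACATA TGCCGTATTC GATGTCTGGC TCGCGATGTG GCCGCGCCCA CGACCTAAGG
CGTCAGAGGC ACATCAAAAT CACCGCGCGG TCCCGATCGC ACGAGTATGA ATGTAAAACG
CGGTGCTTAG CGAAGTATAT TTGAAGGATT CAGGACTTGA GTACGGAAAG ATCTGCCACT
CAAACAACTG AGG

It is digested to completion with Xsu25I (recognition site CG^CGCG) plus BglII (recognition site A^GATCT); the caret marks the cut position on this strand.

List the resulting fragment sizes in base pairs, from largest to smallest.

85, 84, 24 bp

The Xsu25I site (CGCGCG) starts at position 84.
Xsu25I cuts after base 2 of each site, so after position 85.
The BglII site (AGATCT) starts at position 169.
BglII cuts after the first base of each site, so after position 169.
Combined cut positions: 85, 169.
Linear molecule, 2 cuts → 3 fragments:
  1–85 → 85 bp
  86–169 → 84 bp
  170–193 → 24 bp
Sorted largest to smallest: 85, 84, 24 bp.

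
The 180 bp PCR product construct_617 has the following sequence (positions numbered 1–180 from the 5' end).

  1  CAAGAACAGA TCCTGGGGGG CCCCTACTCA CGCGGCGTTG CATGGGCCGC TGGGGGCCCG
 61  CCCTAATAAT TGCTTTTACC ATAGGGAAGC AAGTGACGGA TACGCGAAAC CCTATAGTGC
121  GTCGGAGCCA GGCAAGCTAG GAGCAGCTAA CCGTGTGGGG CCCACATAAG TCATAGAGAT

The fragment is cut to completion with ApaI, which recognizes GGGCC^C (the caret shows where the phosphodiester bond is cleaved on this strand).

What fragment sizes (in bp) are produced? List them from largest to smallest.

104, 36, 22, 18 bp

ApaI sites (GGGCCC) start at positions 18, 54, 158.
ApaI cuts after base 5 of each site (before the last base), so after positions 22, 58, 162.
Linear molecule, 3 cuts → 4 fragments:
  1–22 → 22 bp
  23–58 → 36 bp
  59–162 → 104 bp
  163–180 → 18 bp
Sorted largest to smallest: 104, 36, 22, 18 bp.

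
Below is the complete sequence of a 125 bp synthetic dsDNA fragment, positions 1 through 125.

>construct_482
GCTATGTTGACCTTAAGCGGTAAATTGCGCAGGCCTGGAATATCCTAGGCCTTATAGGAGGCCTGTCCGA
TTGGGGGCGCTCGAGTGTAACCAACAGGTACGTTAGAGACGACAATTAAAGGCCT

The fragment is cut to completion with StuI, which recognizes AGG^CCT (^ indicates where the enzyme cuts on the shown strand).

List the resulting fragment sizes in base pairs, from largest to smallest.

61, 33, 16, 12, 3 bp

StuI sites (AGGCCT) start at positions 31, 47, 59, 120.
StuI cuts after base 3 of each site, so after positions 33, 49, 61, 122.
Linear molecule, 4 cuts → 5 fragments:
  1–33 → 33 bp
  34–49 → 16 bp
  50–61 → 12 bp
  62–122 → 61 bp
  123–125 → 3 bp
Sorted largest to smallest: 61, 33, 16, 12, 3 bp.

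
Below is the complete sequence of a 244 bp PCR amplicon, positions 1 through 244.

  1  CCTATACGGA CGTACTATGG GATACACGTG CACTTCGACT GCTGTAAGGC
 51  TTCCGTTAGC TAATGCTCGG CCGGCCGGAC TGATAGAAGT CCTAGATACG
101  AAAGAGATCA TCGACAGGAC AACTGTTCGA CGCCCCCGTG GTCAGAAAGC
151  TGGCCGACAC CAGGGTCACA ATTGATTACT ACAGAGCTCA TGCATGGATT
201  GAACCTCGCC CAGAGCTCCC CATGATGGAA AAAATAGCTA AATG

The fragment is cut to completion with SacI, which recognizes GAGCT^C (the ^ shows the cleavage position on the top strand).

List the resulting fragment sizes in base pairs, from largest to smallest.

SacI sites (GAGCTC) start at positions 184, 213.
SacI cuts after base 5 of each site (before the last base), so after positions 188, 217.
Linear molecule, 2 cuts → 3 fragments:
  1–188 → 188 bp
  189–217 → 29 bp
  218–244 → 27 bp
Sorted largest to smallest: 188, 29, 27 bp.

188, 29, 27 bp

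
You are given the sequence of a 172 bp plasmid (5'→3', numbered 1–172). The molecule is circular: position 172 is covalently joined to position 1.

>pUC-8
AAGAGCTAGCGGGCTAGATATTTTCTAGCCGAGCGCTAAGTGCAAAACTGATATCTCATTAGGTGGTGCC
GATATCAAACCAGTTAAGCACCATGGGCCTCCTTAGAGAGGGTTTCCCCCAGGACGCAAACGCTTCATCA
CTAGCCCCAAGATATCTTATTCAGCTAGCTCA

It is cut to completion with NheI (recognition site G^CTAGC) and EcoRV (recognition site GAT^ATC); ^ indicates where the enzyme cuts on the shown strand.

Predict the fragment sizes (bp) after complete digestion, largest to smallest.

NheI sites (GCTAGC) start at positions 5, 164.
NheI cuts after the first base of each site, so after positions 5, 164.
EcoRV sites (GATATC) start at positions 50, 71, 151.
EcoRV cuts after base 3 of each site, so after positions 52, 73, 153.
Combined cut positions: 5, 52, 73, 153, 164.
Circular molecule, 5 cuts → 5 fragments:
  6–52 → 47 bp
  53–73 → 21 bp
  74–153 → 80 bp
  154–164 → 11 bp
  165–172 then 1–5 → 8 + 5 = 13 bp
Sorted largest to smallest: 80, 47, 21, 13, 11 bp.

80, 47, 21, 13, 11 bp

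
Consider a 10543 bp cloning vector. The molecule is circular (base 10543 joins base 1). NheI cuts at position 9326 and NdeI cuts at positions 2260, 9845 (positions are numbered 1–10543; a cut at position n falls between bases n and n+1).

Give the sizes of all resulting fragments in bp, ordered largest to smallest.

7066, 2958, 519 bp

Combined cut positions (sorted): 2260, 9326, 9845.
Circular molecule, 3 cuts → 3 fragments:
  9326 − 2260 = 7066 bp
  9845 − 9326 = 519 bp
  wrap: 10543 − 9845 + 2260 = 2958 bp
Sorted largest to smallest: 7066, 2958, 519 bp.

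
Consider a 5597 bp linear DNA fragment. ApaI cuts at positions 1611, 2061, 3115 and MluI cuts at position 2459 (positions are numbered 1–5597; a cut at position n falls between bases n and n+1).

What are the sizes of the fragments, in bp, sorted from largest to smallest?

2482, 1611, 656, 450, 398 bp

Combined cut positions (sorted): 1611, 2061, 2459, 3115.
Linear molecule, 4 cuts → 5 fragments:
  1611 − 0 = 1611 bp
  2061 − 1611 = 450 bp
  2459 − 2061 = 398 bp
  3115 − 2459 = 656 bp
  5597 − 3115 = 2482 bp
Sorted largest to smallest: 2482, 1611, 656, 450, 398 bp.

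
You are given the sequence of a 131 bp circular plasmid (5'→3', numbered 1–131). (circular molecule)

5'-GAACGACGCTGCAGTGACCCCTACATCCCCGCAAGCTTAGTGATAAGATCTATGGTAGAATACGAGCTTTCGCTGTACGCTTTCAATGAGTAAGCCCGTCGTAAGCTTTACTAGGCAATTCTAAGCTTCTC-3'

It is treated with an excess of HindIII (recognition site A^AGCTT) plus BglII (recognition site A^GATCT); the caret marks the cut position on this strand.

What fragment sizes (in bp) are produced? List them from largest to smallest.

57, 41, 20, 13 bp

HindIII sites (AAGCTT) start at positions 33, 103, 123.
HindIII cuts after the first base of each site, so after positions 33, 103, 123.
The BglII site (AGATCT) starts at position 46.
BglII cuts after the first base of each site, so after position 46.
Combined cut positions: 33, 46, 103, 123.
Circular molecule, 4 cuts → 4 fragments:
  34–46 → 13 bp
  47–103 → 57 bp
  104–123 → 20 bp
  124–131 then 1–33 → 8 + 33 = 41 bp
Sorted largest to smallest: 57, 41, 20, 13 bp.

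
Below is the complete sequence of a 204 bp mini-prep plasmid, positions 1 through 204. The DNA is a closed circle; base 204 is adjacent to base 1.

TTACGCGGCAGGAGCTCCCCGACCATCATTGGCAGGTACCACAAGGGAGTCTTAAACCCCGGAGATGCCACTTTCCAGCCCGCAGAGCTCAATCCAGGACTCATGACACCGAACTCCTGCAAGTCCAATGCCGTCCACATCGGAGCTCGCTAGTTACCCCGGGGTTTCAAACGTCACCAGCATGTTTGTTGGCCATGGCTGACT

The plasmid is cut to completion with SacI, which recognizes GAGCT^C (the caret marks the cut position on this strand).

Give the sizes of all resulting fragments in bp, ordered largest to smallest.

SacI sites (GAGCTC) start at positions 12, 85, 143.
SacI cuts after base 5 of each site (before the last base), so after positions 16, 89, 147.
Circular molecule, 3 cuts → 3 fragments:
  17–89 → 73 bp
  90–147 → 58 bp
  148–204 then 1–16 → 57 + 16 = 73 bp
Sorted largest to smallest: 73, 73, 58 bp.

73, 73, 58 bp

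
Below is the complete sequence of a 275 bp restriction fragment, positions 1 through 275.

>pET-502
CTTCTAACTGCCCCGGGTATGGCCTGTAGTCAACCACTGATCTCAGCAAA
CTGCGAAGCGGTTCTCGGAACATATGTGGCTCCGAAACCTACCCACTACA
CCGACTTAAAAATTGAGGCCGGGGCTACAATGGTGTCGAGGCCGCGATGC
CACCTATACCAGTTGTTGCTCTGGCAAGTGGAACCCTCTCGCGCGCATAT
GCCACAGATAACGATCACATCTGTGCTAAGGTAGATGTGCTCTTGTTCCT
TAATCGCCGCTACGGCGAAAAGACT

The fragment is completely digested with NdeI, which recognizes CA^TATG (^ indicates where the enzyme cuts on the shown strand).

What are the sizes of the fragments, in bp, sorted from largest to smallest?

NdeI sites (CATATG) start at positions 71, 196.
NdeI cuts after base 2 of each site, so after positions 72, 197.
Linear molecule, 2 cuts → 3 fragments:
  1–72 → 72 bp
  73–197 → 125 bp
  198–275 → 78 bp
Sorted largest to smallest: 125, 78, 72 bp.

125, 78, 72 bp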